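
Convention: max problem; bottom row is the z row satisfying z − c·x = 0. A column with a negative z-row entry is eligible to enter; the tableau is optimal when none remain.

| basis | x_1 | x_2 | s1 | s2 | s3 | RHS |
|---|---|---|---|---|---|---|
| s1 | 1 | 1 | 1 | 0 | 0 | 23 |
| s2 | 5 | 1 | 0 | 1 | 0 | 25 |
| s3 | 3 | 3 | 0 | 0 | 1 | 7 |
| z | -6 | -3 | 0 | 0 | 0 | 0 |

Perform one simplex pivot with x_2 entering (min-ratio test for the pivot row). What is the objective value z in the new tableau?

7

Ratio test on column x_2 — row 1: 23/1 = 23; row 2: 25/1 = 25; row 3: 7/3 = 7/3. Minimum is 7/3 at row 3 (s3 leaves); pivot element 3.
Pivot on row 3; the z-row RHS becomes 0 − (-3)·(7/3) = 7.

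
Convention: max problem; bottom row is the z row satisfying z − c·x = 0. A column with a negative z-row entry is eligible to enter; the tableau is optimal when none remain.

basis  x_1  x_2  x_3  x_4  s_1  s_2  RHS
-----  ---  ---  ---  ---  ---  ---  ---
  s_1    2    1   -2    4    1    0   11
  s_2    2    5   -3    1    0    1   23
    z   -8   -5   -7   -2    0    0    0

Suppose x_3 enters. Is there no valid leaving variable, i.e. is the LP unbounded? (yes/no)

yes

Every constraint-row entry in column x_3 is ≤ 0, so increasing x_3 is unbounded.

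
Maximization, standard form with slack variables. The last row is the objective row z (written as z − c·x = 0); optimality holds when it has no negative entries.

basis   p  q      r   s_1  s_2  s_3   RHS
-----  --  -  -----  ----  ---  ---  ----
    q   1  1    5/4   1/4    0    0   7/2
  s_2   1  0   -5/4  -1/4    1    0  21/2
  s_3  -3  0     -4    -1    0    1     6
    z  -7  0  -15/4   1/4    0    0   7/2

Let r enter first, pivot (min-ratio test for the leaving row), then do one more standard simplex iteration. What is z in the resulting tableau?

Ratio test on column r — row 1: (7/2)/(5/4) = 14/5; row 2: entry -5/4 ≤ 0; row 3: entry -4 ≤ 0. Minimum is 14/5 at row 1 (q leaves); pivot element 5/4.
Pivot on row 1; the z-row RHS becomes 7/2 − (-15/4)·(14/5) = 14.
Next entering variable (most negative z-row entry -4): p.
Ratio test on column p — row 1: (14/5)/(4/5) = 7/2; row 2: 14/2 = 7; row 3: (86/5)/(1/5) = 86. Minimum is 7/2 at row 1 (r leaves); pivot element 4/5.
After the second pivot the z-row RHS is 14 − (-4)·(7/2) = 28.

28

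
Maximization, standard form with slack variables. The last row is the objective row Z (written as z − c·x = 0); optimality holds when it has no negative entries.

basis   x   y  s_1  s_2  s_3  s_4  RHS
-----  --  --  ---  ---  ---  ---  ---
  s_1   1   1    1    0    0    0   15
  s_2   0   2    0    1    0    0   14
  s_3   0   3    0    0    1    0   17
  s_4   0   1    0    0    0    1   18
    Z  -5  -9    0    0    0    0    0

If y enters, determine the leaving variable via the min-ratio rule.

Column y entries and ratios — s_1: 15/1 = 15; s_2: 14/2 = 7; s_3: 17/3 = 17/3; s_4: 18/1 = 18.
Smallest ratio is 17/3 in the row of s_3, so s_3 leaves.

s_3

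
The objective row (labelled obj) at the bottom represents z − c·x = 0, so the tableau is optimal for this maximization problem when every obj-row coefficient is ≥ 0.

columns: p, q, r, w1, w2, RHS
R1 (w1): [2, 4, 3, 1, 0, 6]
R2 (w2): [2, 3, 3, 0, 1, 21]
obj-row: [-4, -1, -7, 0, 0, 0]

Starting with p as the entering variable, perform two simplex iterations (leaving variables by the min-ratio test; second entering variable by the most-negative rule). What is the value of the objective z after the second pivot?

Ratio test on column p — row 1: 6/2 = 3; row 2: 21/2 = 21/2. Minimum is 3 at row 1 (w1 leaves); pivot element 2.
Pivot on row 1; the obj-row RHS becomes 0 − (-4)·3 = 12.
Next entering variable (most negative obj-row entry -1): r.
Ratio test on column r — row 1: 3/(3/2) = 2; row 2: entry 0 ≤ 0. Minimum is 2 at row 1 (p leaves); pivot element 3/2.
After the second pivot the obj-row RHS is 12 − (-1)·2 = 14.

14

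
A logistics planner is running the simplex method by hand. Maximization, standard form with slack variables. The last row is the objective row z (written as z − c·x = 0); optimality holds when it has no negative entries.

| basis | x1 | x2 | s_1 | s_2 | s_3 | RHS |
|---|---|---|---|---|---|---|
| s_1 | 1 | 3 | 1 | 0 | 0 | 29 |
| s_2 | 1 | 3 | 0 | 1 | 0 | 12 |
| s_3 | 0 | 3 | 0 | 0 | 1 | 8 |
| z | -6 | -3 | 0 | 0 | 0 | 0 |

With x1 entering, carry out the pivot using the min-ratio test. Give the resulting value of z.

Ratio test on column x1 — row 1: 29/1 = 29; row 2: 12/1 = 12; row 3: entry 0 ≤ 0. Minimum is 12 at row 2 (s_2 leaves); pivot element 1.
Pivot on row 2; the z-row RHS becomes 0 − (-6)·12 = 72.

72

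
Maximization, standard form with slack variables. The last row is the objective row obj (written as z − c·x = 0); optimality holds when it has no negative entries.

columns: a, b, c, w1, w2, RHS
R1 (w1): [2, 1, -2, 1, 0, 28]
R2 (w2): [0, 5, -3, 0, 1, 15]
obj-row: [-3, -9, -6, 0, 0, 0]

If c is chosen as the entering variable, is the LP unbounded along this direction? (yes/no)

Every constraint-row entry in column c is ≤ 0, so increasing c is unbounded.

yes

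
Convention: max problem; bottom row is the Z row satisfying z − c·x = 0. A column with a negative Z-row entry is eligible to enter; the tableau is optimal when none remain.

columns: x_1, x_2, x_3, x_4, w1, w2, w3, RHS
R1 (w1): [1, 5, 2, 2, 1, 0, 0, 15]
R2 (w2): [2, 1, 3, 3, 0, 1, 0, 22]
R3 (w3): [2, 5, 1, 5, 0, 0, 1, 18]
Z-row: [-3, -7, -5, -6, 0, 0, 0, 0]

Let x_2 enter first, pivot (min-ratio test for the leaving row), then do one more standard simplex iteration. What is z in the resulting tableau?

121/5

Ratio test on column x_2 — row 1: 15/5 = 3; row 2: 22/1 = 22; row 3: 18/5 = 18/5. Minimum is 3 at row 1 (w1 leaves); pivot element 5.
Pivot on row 1; the Z-row RHS becomes 0 − (-7)·3 = 21.
Next entering variable (most negative Z-row entry -16/5): x_4.
Ratio test on column x_4 — row 1: 3/(2/5) = 15/2; row 2: 19/(13/5) = 95/13; row 3: 3/3 = 1. Minimum is 1 at row 3 (w3 leaves); pivot element 3.
After the second pivot the Z-row RHS is 21 − (-16/5)·1 = 121/5.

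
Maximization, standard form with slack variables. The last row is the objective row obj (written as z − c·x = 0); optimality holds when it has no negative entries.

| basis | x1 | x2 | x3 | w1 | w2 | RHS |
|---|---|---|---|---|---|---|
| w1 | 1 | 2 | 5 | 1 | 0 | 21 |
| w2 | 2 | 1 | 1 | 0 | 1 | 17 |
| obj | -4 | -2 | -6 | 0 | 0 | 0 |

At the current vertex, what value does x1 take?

0

x1 is not in the basis, so in the current basic feasible solution x1 = 0.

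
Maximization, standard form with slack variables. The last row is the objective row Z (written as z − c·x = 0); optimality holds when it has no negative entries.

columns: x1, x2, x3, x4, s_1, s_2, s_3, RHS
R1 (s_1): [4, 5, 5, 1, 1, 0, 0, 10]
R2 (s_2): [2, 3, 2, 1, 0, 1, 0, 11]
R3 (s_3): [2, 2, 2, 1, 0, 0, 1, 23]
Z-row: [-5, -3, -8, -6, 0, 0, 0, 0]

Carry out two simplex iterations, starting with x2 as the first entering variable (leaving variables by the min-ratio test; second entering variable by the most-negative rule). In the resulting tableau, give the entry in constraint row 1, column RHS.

Ratio test on column x2 — row 1: 10/5 = 2; row 2: 11/3 = 11/3; row 3: 23/2 = 23/2. Minimum is 2 at row 1 (s_1 leaves); pivot element 5.
Divide row 1 by 5; eliminate column x2 from the other rows.
Second iteration: most negative Z-row entry is -27/5 in column x4, so x4 enters.
Ratio test on column x4 — row 1: 2/(1/5) = 10; row 2: 5/(2/5) = 25/2; row 3: 19/(3/5) = 95/3. Minimum is 10 at row 1 (x2 leaves); pivot element 1/5.
Divide row 1 by 1/5; eliminate column x4 from the other rows.
After both pivots, the entry at constraint row 1, column RHS is 10.

10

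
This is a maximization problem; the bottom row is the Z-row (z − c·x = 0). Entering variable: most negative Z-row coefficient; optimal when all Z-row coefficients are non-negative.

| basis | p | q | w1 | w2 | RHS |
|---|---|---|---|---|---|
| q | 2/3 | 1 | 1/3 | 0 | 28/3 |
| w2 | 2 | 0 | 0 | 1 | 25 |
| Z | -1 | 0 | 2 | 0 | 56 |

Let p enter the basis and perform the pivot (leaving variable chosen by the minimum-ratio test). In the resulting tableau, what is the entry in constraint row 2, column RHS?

Ratio test on column p — row 1: (28/3)/(2/3) = 14; row 2: 25/2 = 25/2. Minimum is 25/2 at row 2 (w2 leaves); pivot element 2.
Divide row 2 by 2; eliminate column p from the other rows.
In the new row 2, the RHS entry is the old entry divided by the pivot: 25/2 = 25/2.

25/2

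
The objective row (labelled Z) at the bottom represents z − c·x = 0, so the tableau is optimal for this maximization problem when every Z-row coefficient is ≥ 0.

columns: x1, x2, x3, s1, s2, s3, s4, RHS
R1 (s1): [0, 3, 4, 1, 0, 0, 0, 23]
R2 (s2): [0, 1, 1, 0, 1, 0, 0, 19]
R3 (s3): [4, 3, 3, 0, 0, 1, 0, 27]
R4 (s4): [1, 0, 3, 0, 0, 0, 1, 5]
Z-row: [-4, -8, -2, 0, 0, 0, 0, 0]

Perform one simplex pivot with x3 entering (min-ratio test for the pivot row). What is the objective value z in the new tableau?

10/3

Ratio test on column x3 — row 1: 23/4 = 23/4; row 2: 19/1 = 19; row 3: 27/3 = 9; row 4: 5/3 = 5/3. Minimum is 5/3 at row 4 (s4 leaves); pivot element 3.
Pivot on row 4; the Z-row RHS becomes 0 − (-2)·(5/3) = 10/3.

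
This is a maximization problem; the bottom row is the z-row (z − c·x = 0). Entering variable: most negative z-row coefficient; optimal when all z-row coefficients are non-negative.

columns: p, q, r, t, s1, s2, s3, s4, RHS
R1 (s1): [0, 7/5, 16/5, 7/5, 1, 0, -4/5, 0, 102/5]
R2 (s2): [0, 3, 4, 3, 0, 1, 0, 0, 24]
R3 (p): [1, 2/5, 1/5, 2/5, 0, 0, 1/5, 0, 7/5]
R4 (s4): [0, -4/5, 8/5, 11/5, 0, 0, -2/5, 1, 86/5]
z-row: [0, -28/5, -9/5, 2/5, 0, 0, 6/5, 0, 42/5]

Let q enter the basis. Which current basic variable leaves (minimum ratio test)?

Column q entries and ratios — s1: (102/5)/(7/5) = 102/7; s2: 24/3 = 8; p: (7/5)/(2/5) = 7/2; s4: -4/5 ≤ 0, skip.
Smallest ratio is 7/2 in the row of p, so p leaves.

p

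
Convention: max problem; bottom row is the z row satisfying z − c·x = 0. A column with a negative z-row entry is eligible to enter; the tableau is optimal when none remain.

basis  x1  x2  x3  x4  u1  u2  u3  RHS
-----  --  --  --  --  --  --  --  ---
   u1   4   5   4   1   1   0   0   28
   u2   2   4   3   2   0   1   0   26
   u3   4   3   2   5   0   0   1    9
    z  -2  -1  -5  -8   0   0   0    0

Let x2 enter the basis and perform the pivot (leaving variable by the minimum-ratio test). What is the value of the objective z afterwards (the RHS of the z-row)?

3

Ratio test on column x2 — row 1: 28/5 = 28/5; row 2: 26/4 = 13/2; row 3: 9/3 = 3. Minimum is 3 at row 3 (u3 leaves); pivot element 3.
Pivot on row 3; the z-row RHS becomes 0 − (-1)·3 = 3.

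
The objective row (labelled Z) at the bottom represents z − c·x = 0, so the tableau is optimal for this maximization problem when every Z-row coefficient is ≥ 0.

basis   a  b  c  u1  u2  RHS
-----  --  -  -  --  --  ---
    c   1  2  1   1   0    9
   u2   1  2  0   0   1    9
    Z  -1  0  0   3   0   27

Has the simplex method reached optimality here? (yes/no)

The Z-row has a negative entry -1 in column a, so it is not optimal.

no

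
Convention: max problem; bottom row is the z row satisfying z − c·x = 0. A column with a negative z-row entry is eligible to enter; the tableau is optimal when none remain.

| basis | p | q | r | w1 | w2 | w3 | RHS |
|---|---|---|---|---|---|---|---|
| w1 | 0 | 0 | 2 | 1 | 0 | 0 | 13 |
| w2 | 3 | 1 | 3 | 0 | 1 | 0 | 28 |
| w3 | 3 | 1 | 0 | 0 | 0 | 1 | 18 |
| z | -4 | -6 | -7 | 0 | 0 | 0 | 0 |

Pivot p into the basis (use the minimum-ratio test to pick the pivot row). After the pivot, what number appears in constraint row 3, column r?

Ratio test on column p — row 1: entry 0 ≤ 0; row 2: 28/3 = 28/3; row 3: 18/3 = 6. Minimum is 6 at row 3 (w3 leaves); pivot element 3.
Divide row 3 by 3; eliminate column p from the other rows.
In the new row 3, the r entry is the old entry divided by the pivot: 0/3 = 0.

0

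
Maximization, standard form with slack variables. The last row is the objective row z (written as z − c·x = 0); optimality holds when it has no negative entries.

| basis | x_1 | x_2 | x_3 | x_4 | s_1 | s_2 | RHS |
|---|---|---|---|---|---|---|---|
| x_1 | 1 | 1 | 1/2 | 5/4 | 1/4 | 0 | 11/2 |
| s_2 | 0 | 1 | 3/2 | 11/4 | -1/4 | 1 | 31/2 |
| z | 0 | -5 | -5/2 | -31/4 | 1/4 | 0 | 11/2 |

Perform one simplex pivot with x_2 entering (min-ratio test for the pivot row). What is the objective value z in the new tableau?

33

Ratio test on column x_2 — row 1: (11/2)/1 = 11/2; row 2: (31/2)/1 = 31/2. Minimum is 11/2 at row 1 (x_1 leaves); pivot element 1.
Pivot on row 1; the z-row RHS becomes 11/2 − (-5)·(11/2) = 33.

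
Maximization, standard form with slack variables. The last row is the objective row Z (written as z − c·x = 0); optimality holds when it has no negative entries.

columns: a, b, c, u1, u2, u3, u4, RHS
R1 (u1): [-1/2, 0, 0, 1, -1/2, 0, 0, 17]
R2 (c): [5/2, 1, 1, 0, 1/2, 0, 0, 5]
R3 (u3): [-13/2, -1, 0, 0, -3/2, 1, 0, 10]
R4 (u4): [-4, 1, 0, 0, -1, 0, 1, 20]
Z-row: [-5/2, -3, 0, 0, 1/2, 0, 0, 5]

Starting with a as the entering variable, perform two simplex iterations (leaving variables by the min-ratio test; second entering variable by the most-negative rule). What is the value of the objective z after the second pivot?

20

Ratio test on column a — row 1: entry -1/2 ≤ 0; row 2: 5/(5/2) = 2; row 3: entry -13/2 ≤ 0; row 4: entry -4 ≤ 0. Minimum is 2 at row 2 (c leaves); pivot element 5/2.
Pivot on row 2; the Z-row RHS becomes 5 − (-5/2)·2 = 10.
Next entering variable (most negative Z-row entry -2): b.
Ratio test on column b — row 1: 18/(1/5) = 90; row 2: 2/(2/5) = 5; row 3: 23/(8/5) = 115/8; row 4: 28/(13/5) = 140/13. Minimum is 5 at row 2 (a leaves); pivot element 2/5.
After the second pivot the Z-row RHS is 10 − (-2)·5 = 20.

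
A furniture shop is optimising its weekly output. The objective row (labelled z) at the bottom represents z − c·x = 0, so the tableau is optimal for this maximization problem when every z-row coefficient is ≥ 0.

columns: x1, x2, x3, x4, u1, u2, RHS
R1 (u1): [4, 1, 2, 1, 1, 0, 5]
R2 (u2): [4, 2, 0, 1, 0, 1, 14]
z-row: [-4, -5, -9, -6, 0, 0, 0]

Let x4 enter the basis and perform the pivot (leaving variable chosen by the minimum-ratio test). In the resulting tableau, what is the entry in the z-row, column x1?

Ratio test on column x4 — row 1: 5/1 = 5; row 2: 14/1 = 14. Minimum is 5 at row 1 (u1 leaves); pivot element 1.
Divide row 1 by 1; eliminate column x4 from the other rows.
z-row update in column x1: -4 − (-6)·4 = 20.

20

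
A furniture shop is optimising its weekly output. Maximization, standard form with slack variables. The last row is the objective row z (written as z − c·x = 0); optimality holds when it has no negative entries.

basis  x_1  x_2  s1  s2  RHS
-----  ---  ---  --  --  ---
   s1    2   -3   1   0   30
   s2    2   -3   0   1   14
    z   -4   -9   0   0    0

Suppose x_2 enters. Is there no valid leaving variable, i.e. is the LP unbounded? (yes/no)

yes

Every constraint-row entry in column x_2 is ≤ 0, so increasing x_2 is unbounded.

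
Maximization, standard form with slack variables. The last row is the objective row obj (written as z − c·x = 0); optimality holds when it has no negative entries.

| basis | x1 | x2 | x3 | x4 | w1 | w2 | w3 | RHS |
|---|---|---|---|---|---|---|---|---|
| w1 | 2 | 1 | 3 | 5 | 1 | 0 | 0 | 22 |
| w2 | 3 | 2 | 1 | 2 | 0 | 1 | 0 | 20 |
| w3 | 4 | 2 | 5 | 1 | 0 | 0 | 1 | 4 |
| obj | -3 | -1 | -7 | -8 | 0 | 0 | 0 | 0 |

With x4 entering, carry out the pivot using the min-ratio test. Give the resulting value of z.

Ratio test on column x4 — row 1: 22/5 = 22/5; row 2: 20/2 = 10; row 3: 4/1 = 4. Minimum is 4 at row 3 (w3 leaves); pivot element 1.
Pivot on row 3; the obj-row RHS becomes 0 − (-8)·4 = 32.

32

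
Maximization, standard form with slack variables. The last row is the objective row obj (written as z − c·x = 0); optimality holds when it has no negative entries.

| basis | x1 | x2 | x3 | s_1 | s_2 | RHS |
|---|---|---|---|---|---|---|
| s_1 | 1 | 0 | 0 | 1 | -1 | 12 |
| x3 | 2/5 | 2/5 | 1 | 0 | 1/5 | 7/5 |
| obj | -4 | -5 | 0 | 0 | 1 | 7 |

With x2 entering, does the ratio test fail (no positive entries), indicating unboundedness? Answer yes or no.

Column x2 has positive entries in row(s) 2, so the ratio test bounds it — not unbounded.

no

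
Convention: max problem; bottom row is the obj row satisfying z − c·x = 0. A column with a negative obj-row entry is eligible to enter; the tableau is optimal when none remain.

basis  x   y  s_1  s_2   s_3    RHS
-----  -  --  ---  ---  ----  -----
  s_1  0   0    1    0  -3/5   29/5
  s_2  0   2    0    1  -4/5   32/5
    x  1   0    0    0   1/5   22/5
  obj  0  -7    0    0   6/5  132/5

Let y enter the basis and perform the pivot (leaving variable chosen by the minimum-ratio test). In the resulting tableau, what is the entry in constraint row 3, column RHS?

Ratio test on column y — row 1: entry 0 ≤ 0; row 2: (32/5)/2 = 16/5; row 3: entry 0 ≤ 0. Minimum is 16/5 at row 2 (s_2 leaves); pivot element 2.
Divide row 2 by 2; eliminate column y from the other rows.
Row 3 update in column RHS: 22/5 − 0·(16/5) = 22/5.

22/5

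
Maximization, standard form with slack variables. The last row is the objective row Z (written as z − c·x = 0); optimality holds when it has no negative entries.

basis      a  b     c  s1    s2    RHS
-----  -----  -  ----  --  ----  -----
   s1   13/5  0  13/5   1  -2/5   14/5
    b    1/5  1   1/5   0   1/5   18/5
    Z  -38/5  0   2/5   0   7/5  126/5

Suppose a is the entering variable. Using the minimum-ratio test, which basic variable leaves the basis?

s1

Column a entries and ratios — s1: (14/5)/(13/5) = 14/13; b: (18/5)/(1/5) = 18.
Smallest ratio is 14/13 in the row of s1, so s1 leaves.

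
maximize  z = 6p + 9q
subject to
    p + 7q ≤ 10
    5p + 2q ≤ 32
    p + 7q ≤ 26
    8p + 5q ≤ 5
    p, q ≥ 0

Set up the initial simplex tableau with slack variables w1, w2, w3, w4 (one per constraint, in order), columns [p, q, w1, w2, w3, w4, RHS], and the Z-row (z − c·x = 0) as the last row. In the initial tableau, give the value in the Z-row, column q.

The Z-row carries the negated objective coefficients: the q entry is -9.

-9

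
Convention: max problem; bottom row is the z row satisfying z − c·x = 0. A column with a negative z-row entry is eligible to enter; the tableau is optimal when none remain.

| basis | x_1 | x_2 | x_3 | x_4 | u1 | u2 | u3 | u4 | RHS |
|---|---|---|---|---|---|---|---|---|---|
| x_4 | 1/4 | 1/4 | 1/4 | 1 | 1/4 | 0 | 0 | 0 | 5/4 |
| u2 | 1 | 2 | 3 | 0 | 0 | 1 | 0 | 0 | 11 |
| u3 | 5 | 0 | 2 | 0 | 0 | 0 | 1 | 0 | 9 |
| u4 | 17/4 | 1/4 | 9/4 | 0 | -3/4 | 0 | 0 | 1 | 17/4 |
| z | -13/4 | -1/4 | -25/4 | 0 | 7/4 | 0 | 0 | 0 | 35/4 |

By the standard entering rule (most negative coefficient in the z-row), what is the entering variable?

x_3

Negative z-row entries: x_1: -13/4, x_2: -1/4, x_3: -25/4.
The most negative is -25/4 in column x_3, so x_3 enters.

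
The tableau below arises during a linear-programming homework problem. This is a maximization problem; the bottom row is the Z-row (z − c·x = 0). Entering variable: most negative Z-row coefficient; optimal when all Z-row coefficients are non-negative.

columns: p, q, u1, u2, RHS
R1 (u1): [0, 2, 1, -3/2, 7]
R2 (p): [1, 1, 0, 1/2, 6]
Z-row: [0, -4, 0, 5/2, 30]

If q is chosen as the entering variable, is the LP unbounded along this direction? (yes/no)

no

Column q has positive entries in row(s) 1, 2, so the ratio test bounds it — not unbounded.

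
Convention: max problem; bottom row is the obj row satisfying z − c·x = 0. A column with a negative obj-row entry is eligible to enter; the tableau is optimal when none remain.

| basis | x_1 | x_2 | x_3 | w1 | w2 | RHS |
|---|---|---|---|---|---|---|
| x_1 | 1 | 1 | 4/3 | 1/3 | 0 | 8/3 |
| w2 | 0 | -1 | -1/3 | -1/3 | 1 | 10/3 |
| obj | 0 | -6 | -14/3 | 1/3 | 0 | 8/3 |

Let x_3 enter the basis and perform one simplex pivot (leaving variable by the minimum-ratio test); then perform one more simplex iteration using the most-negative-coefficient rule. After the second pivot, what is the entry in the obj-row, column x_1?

6

Ratio test on column x_3 — row 1: (8/3)/(4/3) = 2; row 2: entry -1/3 ≤ 0. Minimum is 2 at row 1 (x_1 leaves); pivot element 4/3.
Divide row 1 by 4/3; eliminate column x_3 from the other rows.
Second iteration: most negative obj-row entry is -5/2 in column x_2, so x_2 enters.
Ratio test on column x_2 — row 1: 2/(3/4) = 8/3; row 2: entry -3/4 ≤ 0. Minimum is 8/3 at row 1 (x_3 leaves); pivot element 3/4.
Divide row 1 by 3/4; eliminate column x_2 from the other rows.
After both pivots, the entry at the obj-row, column x_1 is 6.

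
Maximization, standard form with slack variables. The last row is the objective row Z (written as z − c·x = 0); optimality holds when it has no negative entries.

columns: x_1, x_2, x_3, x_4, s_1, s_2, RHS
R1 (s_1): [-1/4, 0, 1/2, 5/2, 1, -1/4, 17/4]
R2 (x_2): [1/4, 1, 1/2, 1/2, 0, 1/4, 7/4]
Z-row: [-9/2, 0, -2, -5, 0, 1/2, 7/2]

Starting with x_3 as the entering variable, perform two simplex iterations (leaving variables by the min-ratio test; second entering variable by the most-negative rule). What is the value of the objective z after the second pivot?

Ratio test on column x_3 — row 1: (17/4)/(1/2) = 17/2; row 2: (7/4)/(1/2) = 7/2. Minimum is 7/2 at row 2 (x_2 leaves); pivot element 1/2.
Pivot on row 2; the Z-row RHS becomes 7/2 − (-2)·(7/2) = 21/2.
Next entering variable (most negative Z-row entry -7/2): x_1.
Ratio test on column x_1 — row 1: entry -1/2 ≤ 0; row 2: (7/2)/(1/2) = 7. Minimum is 7 at row 2 (x_3 leaves); pivot element 1/2.
After the second pivot the Z-row RHS is 21/2 − (-7/2)·7 = 35.

35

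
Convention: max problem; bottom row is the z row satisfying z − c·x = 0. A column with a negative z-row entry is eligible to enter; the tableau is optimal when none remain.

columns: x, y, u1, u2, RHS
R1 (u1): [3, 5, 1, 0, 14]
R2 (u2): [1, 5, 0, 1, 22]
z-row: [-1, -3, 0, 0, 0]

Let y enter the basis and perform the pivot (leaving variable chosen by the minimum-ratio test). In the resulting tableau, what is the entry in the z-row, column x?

4/5

Ratio test on column y — row 1: 14/5 = 14/5; row 2: 22/5 = 22/5. Minimum is 14/5 at row 1 (u1 leaves); pivot element 5.
Divide row 1 by 5; eliminate column y from the other rows.
z-row update in column x: -1 − (-3)·(3/5) = 4/5.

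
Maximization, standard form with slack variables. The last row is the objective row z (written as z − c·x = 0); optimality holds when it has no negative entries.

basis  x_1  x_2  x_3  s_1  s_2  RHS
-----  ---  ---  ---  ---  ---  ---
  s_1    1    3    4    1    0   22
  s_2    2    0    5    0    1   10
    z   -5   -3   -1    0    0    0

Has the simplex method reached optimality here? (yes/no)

no

The z-row has a negative entry -5 in column x_1, so it is not optimal.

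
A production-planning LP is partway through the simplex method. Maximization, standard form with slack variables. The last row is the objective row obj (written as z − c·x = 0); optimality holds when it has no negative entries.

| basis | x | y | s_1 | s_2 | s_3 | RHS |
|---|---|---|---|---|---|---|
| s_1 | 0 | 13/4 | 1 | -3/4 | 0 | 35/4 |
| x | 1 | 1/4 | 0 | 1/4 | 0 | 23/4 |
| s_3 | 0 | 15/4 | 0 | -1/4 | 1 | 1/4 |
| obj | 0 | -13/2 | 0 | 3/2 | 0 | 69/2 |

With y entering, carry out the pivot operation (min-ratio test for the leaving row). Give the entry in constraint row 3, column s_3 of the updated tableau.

Ratio test on column y — row 1: (35/4)/(13/4) = 35/13; row 2: (23/4)/(1/4) = 23; row 3: (1/4)/(15/4) = 1/15. Minimum is 1/15 at row 3 (s_3 leaves); pivot element 15/4.
Divide row 3 by 15/4; eliminate column y from the other rows.
In the new row 3, the s_3 entry is the old entry divided by the pivot: 1/(15/4) = 4/15.

4/15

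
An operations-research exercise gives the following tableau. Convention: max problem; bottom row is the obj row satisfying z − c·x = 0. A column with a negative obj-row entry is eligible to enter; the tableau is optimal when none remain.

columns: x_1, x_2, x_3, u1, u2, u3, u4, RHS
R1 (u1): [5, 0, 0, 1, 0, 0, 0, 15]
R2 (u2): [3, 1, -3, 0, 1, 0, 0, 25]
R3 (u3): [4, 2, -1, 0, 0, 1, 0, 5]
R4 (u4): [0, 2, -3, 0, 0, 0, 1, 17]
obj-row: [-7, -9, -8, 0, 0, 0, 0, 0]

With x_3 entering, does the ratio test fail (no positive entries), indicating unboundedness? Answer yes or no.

yes

Every constraint-row entry in column x_3 is ≤ 0, so increasing x_3 is unbounded.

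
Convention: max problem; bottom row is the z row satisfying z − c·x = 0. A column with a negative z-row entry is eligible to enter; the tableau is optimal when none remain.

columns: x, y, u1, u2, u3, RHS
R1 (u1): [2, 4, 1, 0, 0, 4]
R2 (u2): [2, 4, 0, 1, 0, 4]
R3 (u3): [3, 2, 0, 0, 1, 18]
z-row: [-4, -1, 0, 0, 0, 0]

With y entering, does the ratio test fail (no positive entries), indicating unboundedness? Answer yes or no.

Column y has positive entries in row(s) 1, 2, 3, so the ratio test bounds it — not unbounded.

no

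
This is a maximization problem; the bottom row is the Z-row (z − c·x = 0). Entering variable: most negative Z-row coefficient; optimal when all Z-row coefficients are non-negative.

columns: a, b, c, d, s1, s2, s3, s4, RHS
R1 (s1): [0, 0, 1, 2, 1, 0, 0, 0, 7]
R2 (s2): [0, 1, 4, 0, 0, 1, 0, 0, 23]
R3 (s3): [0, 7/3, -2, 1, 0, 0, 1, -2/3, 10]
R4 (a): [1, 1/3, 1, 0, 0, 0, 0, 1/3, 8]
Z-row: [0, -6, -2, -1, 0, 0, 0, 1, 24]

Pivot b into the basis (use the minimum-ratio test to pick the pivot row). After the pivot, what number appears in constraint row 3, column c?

-6/7

Ratio test on column b — row 1: entry 0 ≤ 0; row 2: 23/1 = 23; row 3: 10/(7/3) = 30/7; row 4: 8/(1/3) = 24. Minimum is 30/7 at row 3 (s3 leaves); pivot element 7/3.
Divide row 3 by 7/3; eliminate column b from the other rows.
In the new row 3, the c entry is the old entry divided by the pivot: (-2)/(7/3) = -6/7.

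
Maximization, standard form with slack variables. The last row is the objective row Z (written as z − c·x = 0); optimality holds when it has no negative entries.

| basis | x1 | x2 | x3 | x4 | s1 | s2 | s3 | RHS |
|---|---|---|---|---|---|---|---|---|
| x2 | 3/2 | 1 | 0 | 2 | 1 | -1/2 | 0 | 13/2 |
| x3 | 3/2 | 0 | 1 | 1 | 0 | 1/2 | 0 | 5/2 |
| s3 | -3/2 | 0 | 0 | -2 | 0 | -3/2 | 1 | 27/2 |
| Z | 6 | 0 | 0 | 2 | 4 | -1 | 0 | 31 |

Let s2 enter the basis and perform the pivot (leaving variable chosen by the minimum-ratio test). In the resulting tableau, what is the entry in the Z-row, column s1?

4

Ratio test on column s2 — row 1: entry -1/2 ≤ 0; row 2: (5/2)/(1/2) = 5; row 3: entry -3/2 ≤ 0. Minimum is 5 at row 2 (x3 leaves); pivot element 1/2.
Divide row 2 by 1/2; eliminate column s2 from the other rows.
Z-row update in column s1: 4 − (-1)·0 = 4.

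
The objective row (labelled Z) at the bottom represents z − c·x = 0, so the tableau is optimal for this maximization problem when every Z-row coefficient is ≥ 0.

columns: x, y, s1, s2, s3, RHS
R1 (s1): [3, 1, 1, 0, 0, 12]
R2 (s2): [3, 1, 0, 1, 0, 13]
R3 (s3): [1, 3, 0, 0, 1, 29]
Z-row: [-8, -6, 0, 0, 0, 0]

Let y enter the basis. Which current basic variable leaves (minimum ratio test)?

Column y entries and ratios — s1: 12/1 = 12; s2: 13/1 = 13; s3: 29/3 = 29/3.
Smallest ratio is 29/3 in the row of s3, so s3 leaves.

s3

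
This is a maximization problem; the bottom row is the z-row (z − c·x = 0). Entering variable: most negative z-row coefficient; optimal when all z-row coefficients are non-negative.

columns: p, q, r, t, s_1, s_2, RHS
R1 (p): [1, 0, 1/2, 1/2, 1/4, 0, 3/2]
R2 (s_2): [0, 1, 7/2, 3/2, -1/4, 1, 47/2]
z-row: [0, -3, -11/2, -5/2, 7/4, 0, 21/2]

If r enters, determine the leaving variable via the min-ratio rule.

p

Column r entries and ratios — p: (3/2)/(1/2) = 3; s_2: (47/2)/(7/2) = 47/7.
Smallest ratio is 3 in the row of p, so p leaves.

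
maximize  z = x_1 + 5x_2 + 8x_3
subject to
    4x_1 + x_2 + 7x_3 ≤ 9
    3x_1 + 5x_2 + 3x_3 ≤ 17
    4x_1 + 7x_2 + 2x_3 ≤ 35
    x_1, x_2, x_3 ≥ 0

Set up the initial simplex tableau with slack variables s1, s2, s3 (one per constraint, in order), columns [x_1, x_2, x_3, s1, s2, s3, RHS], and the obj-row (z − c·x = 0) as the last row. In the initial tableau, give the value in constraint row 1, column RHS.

9

The RHS of constraint 1 is b_1 = 9.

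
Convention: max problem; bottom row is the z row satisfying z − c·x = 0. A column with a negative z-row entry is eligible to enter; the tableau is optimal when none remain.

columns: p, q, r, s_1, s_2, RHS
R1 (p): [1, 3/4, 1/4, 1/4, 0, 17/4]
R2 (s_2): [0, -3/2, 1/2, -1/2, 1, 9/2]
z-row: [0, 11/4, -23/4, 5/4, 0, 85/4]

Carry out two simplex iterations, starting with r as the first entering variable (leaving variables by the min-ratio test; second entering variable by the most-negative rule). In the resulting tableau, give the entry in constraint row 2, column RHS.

13

Ratio test on column r — row 1: (17/4)/(1/4) = 17; row 2: (9/2)/(1/2) = 9. Minimum is 9 at row 2 (s_2 leaves); pivot element 1/2.
Divide row 2 by 1/2; eliminate column r from the other rows.
Second iteration: most negative z-row entry is -29/2 in column q, so q enters.
Ratio test on column q — row 1: 2/(3/2) = 4/3; row 2: entry -3 ≤ 0. Minimum is 4/3 at row 1 (p leaves); pivot element 3/2.
Divide row 1 by 3/2; eliminate column q from the other rows.
After both pivots, the entry at constraint row 2, column RHS is 13.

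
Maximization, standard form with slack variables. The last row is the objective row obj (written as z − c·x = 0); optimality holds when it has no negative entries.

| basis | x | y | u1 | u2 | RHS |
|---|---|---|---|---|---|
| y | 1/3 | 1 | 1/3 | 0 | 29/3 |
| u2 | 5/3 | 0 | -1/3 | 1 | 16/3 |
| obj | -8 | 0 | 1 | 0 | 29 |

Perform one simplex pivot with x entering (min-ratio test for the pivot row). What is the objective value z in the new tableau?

273/5

Ratio test on column x — row 1: (29/3)/(1/3) = 29; row 2: (16/3)/(5/3) = 16/5. Minimum is 16/5 at row 2 (u2 leaves); pivot element 5/3.
Pivot on row 2; the obj-row RHS becomes 29 − (-8)·(16/5) = 273/5.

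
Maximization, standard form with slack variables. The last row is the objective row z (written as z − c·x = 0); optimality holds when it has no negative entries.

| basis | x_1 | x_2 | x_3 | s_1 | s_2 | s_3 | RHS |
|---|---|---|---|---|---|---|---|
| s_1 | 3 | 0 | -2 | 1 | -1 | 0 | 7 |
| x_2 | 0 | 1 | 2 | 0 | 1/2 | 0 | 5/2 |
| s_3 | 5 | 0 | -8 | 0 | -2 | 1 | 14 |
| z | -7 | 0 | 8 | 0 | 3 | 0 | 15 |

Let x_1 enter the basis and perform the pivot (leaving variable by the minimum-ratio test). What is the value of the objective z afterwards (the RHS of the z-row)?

Ratio test on column x_1 — row 1: 7/3 = 7/3; row 2: entry 0 ≤ 0; row 3: 14/5 = 14/5. Minimum is 7/3 at row 1 (s_1 leaves); pivot element 3.
Pivot on row 1; the z-row RHS becomes 15 − (-7)·(7/3) = 94/3.

94/3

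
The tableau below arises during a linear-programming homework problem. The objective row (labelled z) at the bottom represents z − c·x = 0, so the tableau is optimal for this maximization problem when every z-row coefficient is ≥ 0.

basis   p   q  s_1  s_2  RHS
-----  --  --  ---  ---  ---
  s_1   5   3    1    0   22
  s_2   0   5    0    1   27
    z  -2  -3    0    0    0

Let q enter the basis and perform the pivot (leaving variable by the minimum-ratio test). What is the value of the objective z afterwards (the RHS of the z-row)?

Ratio test on column q — row 1: 22/3 = 22/3; row 2: 27/5 = 27/5. Minimum is 27/5 at row 2 (s_2 leaves); pivot element 5.
Pivot on row 2; the z-row RHS becomes 0 − (-3)·(27/5) = 81/5.

81/5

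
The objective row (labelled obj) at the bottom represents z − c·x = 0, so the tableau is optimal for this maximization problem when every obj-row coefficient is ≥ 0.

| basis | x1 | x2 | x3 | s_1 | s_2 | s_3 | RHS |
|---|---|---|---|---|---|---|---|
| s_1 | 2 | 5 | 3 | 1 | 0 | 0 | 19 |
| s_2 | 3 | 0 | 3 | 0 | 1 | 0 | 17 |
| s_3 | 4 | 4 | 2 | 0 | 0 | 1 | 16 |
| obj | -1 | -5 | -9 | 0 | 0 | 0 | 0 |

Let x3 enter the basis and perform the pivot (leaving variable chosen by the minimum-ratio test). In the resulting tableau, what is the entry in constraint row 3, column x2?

Ratio test on column x3 — row 1: 19/3 = 19/3; row 2: 17/3 = 17/3; row 3: 16/2 = 8. Minimum is 17/3 at row 2 (s_2 leaves); pivot element 3.
Divide row 2 by 3; eliminate column x3 from the other rows.
Row 3 update in column x2: 4 − 2·0 = 4.

4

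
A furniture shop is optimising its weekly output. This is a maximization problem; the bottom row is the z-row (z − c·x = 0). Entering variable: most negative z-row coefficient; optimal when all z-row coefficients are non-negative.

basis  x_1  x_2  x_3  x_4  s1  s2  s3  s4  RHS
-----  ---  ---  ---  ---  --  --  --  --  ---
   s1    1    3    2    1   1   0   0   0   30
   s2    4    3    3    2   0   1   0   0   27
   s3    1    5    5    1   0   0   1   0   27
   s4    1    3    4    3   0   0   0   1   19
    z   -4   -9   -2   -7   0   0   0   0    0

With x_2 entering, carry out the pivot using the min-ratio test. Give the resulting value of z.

243/5

Ratio test on column x_2 — row 1: 30/3 = 10; row 2: 27/3 = 9; row 3: 27/5 = 27/5; row 4: 19/3 = 19/3. Minimum is 27/5 at row 3 (s3 leaves); pivot element 5.
Pivot on row 3; the z-row RHS becomes 0 − (-9)·(27/5) = 243/5.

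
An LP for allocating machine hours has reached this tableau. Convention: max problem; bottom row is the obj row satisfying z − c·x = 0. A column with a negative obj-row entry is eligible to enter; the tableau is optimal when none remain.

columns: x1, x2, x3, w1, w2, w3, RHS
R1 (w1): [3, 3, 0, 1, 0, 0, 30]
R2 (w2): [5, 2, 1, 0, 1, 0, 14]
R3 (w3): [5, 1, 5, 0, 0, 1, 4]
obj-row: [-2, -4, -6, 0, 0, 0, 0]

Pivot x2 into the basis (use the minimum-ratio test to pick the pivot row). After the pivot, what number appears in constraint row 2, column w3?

Ratio test on column x2 — row 1: 30/3 = 10; row 2: 14/2 = 7; row 3: 4/1 = 4. Minimum is 4 at row 3 (w3 leaves); pivot element 1.
Divide row 3 by 1; eliminate column x2 from the other rows.
Row 2 update in column w3: 0 − 2·1 = -2.

-2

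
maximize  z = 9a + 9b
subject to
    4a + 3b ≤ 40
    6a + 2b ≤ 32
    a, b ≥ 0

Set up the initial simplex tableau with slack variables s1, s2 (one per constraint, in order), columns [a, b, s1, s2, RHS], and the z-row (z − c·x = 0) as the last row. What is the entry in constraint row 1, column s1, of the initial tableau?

Slack s1 belongs to constraint 1; its column is the unit vector e_1, so the entry in row 1 is 1.

1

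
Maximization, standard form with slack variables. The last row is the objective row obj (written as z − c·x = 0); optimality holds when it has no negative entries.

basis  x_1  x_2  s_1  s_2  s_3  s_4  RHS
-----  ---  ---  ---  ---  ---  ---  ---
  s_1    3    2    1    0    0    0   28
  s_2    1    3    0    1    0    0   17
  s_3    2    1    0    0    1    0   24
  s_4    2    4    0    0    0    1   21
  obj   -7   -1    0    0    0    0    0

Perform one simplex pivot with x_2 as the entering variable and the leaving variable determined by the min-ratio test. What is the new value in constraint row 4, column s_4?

Ratio test on column x_2 — row 1: 28/2 = 14; row 2: 17/3 = 17/3; row 3: 24/1 = 24; row 4: 21/4 = 21/4. Minimum is 21/4 at row 4 (s_4 leaves); pivot element 4.
Divide row 4 by 4; eliminate column x_2 from the other rows.
In the new row 4, the s_4 entry is the old entry divided by the pivot: 1/4 = 1/4.

1/4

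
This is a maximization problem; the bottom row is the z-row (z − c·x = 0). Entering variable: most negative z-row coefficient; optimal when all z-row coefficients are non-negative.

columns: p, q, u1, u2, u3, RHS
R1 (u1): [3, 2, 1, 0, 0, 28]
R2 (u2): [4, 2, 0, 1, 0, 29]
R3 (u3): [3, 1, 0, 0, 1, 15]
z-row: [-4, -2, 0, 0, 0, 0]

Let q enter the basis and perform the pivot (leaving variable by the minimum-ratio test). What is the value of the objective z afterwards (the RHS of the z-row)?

28

Ratio test on column q — row 1: 28/2 = 14; row 2: 29/2 = 29/2; row 3: 15/1 = 15. Minimum is 14 at row 1 (u1 leaves); pivot element 2.
Pivot on row 1; the z-row RHS becomes 0 − (-2)·14 = 28.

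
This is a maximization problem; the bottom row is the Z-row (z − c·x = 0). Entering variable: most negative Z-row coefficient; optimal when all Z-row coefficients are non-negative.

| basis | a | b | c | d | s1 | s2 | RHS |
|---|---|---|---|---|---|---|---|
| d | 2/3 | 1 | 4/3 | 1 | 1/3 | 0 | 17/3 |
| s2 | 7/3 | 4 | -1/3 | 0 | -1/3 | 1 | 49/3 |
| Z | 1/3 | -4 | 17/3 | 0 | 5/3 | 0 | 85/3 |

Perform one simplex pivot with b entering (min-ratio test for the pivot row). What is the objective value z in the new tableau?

134/3

Ratio test on column b — row 1: (17/3)/1 = 17/3; row 2: (49/3)/4 = 49/12. Minimum is 49/12 at row 2 (s2 leaves); pivot element 4.
Pivot on row 2; the Z-row RHS becomes 85/3 − (-4)·(49/12) = 134/3.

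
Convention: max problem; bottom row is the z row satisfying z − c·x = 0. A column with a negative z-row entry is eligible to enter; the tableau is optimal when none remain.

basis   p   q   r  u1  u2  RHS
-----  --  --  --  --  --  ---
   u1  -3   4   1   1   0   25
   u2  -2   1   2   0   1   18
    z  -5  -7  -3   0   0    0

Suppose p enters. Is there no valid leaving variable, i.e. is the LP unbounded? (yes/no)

Every constraint-row entry in column p is ≤ 0, so increasing p is unbounded.

yes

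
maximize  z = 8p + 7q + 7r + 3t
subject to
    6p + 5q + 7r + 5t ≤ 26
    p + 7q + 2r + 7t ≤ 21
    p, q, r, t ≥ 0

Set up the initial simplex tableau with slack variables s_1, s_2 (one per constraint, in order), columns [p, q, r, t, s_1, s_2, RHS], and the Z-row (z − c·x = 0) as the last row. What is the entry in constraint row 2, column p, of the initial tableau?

1

Constraint 2 has coefficient 1 on p.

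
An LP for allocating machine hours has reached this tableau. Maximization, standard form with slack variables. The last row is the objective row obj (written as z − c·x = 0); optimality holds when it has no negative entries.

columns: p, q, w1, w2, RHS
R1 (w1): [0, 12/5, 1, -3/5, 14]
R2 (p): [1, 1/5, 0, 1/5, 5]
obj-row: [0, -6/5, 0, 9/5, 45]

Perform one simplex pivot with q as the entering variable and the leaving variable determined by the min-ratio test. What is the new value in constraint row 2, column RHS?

23/6

Ratio test on column q — row 1: 14/(12/5) = 35/6; row 2: 5/(1/5) = 25. Minimum is 35/6 at row 1 (w1 leaves); pivot element 12/5.
Divide row 1 by 12/5; eliminate column q from the other rows.
Row 2 update in column RHS: 5 − (1/5)·(35/6) = 23/6.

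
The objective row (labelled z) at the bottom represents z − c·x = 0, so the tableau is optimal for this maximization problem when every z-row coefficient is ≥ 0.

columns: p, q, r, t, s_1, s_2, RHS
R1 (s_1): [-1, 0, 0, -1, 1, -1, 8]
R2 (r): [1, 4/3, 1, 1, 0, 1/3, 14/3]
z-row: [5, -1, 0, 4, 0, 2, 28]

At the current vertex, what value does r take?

r is basic (row 2); its value is the RHS of that row, 14/3.

14/3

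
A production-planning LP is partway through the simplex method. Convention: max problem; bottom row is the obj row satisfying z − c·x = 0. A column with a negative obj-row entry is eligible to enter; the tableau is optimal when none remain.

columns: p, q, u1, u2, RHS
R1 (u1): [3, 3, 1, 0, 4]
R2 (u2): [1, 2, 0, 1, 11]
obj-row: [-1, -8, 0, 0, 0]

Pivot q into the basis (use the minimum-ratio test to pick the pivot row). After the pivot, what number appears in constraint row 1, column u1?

1/3

Ratio test on column q — row 1: 4/3 = 4/3; row 2: 11/2 = 11/2. Minimum is 4/3 at row 1 (u1 leaves); pivot element 3.
Divide row 1 by 3; eliminate column q from the other rows.
In the new row 1, the u1 entry is the old entry divided by the pivot: 1/3 = 1/3.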